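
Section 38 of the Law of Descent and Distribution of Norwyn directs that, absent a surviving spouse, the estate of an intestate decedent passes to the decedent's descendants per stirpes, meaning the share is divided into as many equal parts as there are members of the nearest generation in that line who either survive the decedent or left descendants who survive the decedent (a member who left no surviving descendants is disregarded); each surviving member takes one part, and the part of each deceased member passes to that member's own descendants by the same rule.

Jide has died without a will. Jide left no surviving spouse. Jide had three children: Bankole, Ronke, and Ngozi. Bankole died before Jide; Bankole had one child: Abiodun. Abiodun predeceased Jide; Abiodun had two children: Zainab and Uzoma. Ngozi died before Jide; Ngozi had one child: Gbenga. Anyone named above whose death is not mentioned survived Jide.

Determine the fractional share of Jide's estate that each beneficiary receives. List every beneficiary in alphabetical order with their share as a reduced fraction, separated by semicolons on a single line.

There is no surviving spouse, so the entire estate passes to Jide's descendants per stirpes.
The estate is divided into 3 equal shares of 1/3 among Bankole, Ronke, Ngozi.
Bankole predeceased; the 1/3 allotted to Bankole's branch passes to Bankole's issue by representation.
Abiodun's line is the sole branch at this level, so the full 1/3 passes to Abiodun's issue by representation.
The 1/3 is divided into 2 equal shares of 1/6 among Zainab, Uzoma.
Zainab is living and takes 1/6.
Uzoma is living and takes 1/6.
Ronke is living and takes 1/3.
Ngozi predeceased; the 1/3 allotted to Ngozi's branch passes to Ngozi's issue by representation.
Gbenga is the sole taker at this level and receives the full 1/3.

Gbenga 1/3; Ronke 1/3; Uzoma 1/6; Zainab 1/6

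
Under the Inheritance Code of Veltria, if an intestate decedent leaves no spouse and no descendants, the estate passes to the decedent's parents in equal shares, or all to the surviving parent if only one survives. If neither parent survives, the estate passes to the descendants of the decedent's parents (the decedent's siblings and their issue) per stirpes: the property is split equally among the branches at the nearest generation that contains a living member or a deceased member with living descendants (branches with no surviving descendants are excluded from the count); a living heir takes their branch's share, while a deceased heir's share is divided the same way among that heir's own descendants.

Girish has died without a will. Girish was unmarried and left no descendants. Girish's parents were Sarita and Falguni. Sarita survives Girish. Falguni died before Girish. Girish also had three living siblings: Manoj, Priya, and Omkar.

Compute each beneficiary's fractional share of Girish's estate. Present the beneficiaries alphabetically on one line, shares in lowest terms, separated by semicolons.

Only one parent, Sarita, survives, so Sarita takes the entire estate. The siblings take nothing because a surviving parent has priority.

Sarita 1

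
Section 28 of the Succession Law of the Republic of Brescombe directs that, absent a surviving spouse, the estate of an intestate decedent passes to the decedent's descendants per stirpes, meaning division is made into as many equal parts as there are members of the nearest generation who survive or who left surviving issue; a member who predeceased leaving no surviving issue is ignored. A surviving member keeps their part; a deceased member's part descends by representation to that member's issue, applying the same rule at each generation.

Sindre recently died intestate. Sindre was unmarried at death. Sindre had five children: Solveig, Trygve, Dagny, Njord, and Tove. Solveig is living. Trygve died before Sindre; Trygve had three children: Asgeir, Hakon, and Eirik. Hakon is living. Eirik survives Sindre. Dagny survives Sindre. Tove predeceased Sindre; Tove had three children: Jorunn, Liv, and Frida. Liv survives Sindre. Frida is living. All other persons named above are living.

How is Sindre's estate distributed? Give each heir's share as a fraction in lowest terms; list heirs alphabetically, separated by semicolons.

Asgeir 1/15; Dagny 1/5; Eirik 1/15; Frida 1/15; Hakon 1/15; Jorunn 1/15; Liv 1/15; Njord 1/5; Solveig 1/5

There is no surviving spouse, so the entire estate passes to Sindre's descendants per stirpes.
The estate is divided into 5 equal shares of 1/5 among Solveig, Trygve, Dagny, Njord, Tove.
Solveig is living and takes 1/5.
Trygve predeceased; the 1/5 allotted to Trygve's branch passes to Trygve's issue by representation.
The 1/5 is divided into 3 equal shares of 1/15 among Asgeir, Hakon, Eirik.
Asgeir is living and takes 1/15.
Hakon is living and takes 1/15.
Eirik is living and takes 1/15.
Dagny is living and takes 1/5.
Njord is living and takes 1/5.
Tove predeceased; the 1/5 allotted to Tove's branch passes to Tove's issue by representation.
The 1/5 is divided into 3 equal shares of 1/15 among Jorunn, Liv, Frida.
Jorunn is living and takes 1/15.
Liv is living and takes 1/15.
Frida is living and takes 1/15.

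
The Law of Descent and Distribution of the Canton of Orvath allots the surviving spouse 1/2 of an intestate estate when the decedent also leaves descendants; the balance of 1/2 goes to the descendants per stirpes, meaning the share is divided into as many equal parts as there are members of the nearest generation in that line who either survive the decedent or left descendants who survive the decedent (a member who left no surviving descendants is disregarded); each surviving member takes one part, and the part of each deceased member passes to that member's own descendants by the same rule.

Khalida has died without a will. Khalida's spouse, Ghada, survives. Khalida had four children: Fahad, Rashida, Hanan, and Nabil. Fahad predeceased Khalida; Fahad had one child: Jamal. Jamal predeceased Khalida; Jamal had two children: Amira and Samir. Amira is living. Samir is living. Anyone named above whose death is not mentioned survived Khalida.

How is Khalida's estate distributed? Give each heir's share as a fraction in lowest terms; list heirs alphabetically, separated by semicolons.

Amira 1/16; Ghada 1/2; Hanan 1/8; Nabil 1/8; Rashida 1/8; Samir 1/16

Ghada, as surviving spouse, takes 1/2.
The remaining 1/2 passes to Khalida's descendants per stirpes.
The 1/2 is divided into 4 equal shares of 1/8 among Fahad, Rashida, Hanan, Nabil.
Fahad predeceased; the 1/8 allotted to Fahad's branch passes to Fahad's issue by representation.
Jamal's line is the sole branch at this level, so the full 1/8 passes to Jamal's issue by representation.
The 1/8 is divided into 2 equal shares of 1/16 among Amira, Samir.
Amira is living and takes 1/16.
Samir is living and takes 1/16.
Rashida is living and takes 1/8.
Hanan is living and takes 1/8.
Nabil is living and takes 1/8.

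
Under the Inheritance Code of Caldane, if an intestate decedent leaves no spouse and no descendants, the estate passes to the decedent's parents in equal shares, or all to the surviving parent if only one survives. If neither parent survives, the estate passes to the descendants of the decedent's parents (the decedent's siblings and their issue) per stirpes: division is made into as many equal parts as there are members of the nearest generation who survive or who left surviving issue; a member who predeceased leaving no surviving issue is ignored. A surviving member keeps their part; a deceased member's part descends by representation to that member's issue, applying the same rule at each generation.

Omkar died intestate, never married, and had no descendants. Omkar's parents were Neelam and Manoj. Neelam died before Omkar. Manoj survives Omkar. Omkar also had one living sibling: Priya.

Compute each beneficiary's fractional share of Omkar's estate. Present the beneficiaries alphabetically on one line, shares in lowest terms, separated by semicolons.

Manoj 1

Only one parent, Manoj, survives, so Manoj takes the entire estate. The siblings take nothing because a surviving parent has priority.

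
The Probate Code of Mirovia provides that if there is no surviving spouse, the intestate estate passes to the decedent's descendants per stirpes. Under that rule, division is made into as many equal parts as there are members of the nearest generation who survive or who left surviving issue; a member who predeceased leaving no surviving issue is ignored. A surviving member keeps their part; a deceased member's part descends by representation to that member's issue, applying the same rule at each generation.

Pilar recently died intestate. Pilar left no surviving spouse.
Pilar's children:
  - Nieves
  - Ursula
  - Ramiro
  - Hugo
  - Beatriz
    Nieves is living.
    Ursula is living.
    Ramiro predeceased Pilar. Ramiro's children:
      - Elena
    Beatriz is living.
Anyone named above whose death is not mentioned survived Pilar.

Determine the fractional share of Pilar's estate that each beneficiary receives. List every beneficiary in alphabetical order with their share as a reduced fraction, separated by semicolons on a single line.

Beatriz 1/5; Elena 1/5; Hugo 1/5; Nieves 1/5; Ursula 1/5

There is no surviving spouse, so the entire estate passes to Pilar's descendants per stirpes.
The estate is divided into 5 equal shares of 1/5 among Nieves, Ursula, Ramiro, Hugo, Beatriz.
Nieves is living and takes 1/5.
Ursula is living and takes 1/5.
Ramiro predeceased; the 1/5 allotted to Ramiro's branch passes to Ramiro's issue by representation.
Elena is the sole taker at this level and receives the full 1/5.
Hugo is living and takes 1/5.
Beatriz is living and takes 1/5.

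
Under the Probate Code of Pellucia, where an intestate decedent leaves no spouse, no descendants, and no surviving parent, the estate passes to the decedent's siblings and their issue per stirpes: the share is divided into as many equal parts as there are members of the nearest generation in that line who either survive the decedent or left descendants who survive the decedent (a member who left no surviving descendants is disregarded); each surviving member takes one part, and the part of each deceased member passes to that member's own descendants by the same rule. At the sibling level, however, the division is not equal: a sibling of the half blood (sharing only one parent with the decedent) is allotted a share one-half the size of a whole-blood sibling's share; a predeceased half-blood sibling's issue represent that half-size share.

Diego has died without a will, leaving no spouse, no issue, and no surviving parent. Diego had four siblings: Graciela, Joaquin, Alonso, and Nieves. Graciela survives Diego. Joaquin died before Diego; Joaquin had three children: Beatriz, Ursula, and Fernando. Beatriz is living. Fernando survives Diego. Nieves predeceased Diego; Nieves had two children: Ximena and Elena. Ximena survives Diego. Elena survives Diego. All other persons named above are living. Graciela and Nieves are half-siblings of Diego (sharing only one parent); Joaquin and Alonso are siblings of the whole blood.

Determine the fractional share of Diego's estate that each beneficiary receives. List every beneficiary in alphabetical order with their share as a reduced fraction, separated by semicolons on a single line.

No spouse, descendants, or parent survives, so the estate passes to Diego's siblings per stirpes.
Half-blood siblings count for one-half the weight of whole-blood siblings at the initial division.
Dividing 1 in proportion to weights (total weight 3): Graciela (weight 1/2) → 1/6; Joaquin (weight 1) → 1/3; Alonso (weight 1) → 1/3; Nieves (weight 1/2) → 1/6.
Graciela is living and takes 1/6.
Joaquin predeceased; the 1/3 allotted to Joaquin's branch passes to Joaquin's issue by representation.
The 1/3 is divided into 3 equal shares of 1/9 among Beatriz, Ursula, Fernando.
Beatriz is living and takes 1/9.
Ursula is living and takes 1/9.
Fernando is living and takes 1/9.
Alonso is living and takes 1/3.
Nieves predeceased; the 1/6 allotted to Nieves's branch passes to Nieves's issue by representation.
The 1/6 is divided into 2 equal shares of 1/12 among Ximena, Elena.
Ximena is living and takes 1/12.
Elena is living and takes 1/12.

Alonso 1/3; Beatriz 1/9; Elena 1/12; Fernando 1/9; Graciela 1/6; Ursula 1/9; Ximena 1/12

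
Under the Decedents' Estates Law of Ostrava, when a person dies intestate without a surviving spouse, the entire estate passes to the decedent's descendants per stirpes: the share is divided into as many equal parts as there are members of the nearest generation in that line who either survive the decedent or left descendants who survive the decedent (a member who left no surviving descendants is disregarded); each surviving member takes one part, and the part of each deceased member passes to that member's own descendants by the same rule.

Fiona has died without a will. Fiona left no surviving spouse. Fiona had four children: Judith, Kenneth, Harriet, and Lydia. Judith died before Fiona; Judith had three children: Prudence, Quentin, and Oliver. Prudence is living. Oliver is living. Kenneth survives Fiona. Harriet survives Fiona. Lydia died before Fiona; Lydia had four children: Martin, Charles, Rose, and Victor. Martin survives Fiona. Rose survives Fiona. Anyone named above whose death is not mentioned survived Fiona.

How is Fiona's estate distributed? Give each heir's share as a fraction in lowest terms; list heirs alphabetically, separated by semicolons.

Charles 1/16; Harriet 1/4; Kenneth 1/4; Martin 1/16; Oliver 1/12; Prudence 1/12; Quentin 1/12; Rose 1/16; Victor 1/16

There is no surviving spouse, so the entire estate passes to Fiona's descendants per stirpes.
The estate is divided into 4 equal shares of 1/4 among Judith, Kenneth, Harriet, Lydia.
Judith predeceased; the 1/4 allotted to Judith's branch passes to Judith's issue by representation.
The 1/4 is divided into 3 equal shares of 1/12 among Prudence, Quentin, Oliver.
Prudence is living and takes 1/12.
Quentin is living and takes 1/12.
Oliver is living and takes 1/12.
Kenneth is living and takes 1/4.
Harriet is living and takes 1/4.
Lydia predeceased; the 1/4 allotted to Lydia's branch passes to Lydia's issue by representation.
The 1/4 is divided into 4 equal shares of 1/16 among Martin, Charles, Rose, Victor.
Martin is living and takes 1/16.
Charles is living and takes 1/16.
Rose is living and takes 1/16.
Victor is living and takes 1/16.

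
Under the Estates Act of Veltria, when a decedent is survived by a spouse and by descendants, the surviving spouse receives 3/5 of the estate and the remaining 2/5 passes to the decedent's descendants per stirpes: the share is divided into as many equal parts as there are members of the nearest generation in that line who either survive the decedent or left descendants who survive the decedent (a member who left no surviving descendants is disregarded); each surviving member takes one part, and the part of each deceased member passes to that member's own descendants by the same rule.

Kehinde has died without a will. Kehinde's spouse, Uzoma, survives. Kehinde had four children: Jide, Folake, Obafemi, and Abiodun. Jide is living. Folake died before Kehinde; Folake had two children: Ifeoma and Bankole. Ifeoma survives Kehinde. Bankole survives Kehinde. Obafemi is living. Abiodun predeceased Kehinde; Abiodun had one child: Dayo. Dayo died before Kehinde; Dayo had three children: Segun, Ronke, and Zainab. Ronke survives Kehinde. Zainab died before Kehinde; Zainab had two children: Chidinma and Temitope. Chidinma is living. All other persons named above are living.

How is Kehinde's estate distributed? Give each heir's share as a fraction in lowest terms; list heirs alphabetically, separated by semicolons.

Uzoma, as surviving spouse, takes 3/5.
The remaining 2/5 passes to Kehinde's descendants per stirpes.
The 2/5 is divided into 4 equal shares of 1/10 among Jide, Folake, Obafemi, Abiodun.
Jide is living and takes 1/10.
Folake predeceased; the 1/10 allotted to Folake's branch passes to Folake's issue by representation.
The 1/10 is divided into 2 equal shares of 1/20 among Ifeoma, Bankole.
Ifeoma is living and takes 1/20.
Bankole is living and takes 1/20.
Obafemi is living and takes 1/10.
Abiodun predeceased; the 1/10 allotted to Abiodun's branch passes to Abiodun's issue by representation.
Dayo's line is the sole branch at this level, so the full 1/10 passes to Dayo's issue by representation.
The 1/10 is divided into 3 equal shares of 1/30 among Segun, Ronke, Zainab.
Segun is living and takes 1/30.
Ronke is living and takes 1/30.
Zainab predeceased; the 1/30 allotted to Zainab's branch passes to Zainab's issue by representation.
The 1/30 is divided into 2 equal shares of 1/60 among Chidinma, Temitope.
Chidinma is living and takes 1/60.
Temitope is living and takes 1/60.

Bankole 1/20; Chidinma 1/60; Ifeoma 1/20; Jide 1/10; Obafemi 1/10; Ronke 1/30; Segun 1/30; Temitope 1/60; Uzoma 3/5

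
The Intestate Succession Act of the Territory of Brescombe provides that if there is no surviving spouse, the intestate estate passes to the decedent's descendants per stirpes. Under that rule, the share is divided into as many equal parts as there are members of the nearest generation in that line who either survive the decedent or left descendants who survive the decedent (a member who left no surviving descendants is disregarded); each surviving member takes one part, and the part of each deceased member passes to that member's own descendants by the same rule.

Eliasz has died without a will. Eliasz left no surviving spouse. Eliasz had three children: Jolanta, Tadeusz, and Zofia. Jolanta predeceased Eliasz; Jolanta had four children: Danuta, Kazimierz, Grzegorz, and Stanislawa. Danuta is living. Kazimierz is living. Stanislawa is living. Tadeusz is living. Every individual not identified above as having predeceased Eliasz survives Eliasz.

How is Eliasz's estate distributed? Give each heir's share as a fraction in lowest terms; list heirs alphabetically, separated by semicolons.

Danuta 1/12; Grzegorz 1/12; Kazimierz 1/12; Stanislawa 1/12; Tadeusz 1/3; Zofia 1/3

There is no surviving spouse, so the entire estate passes to Eliasz's descendants per stirpes.
The estate is divided into 3 equal shares of 1/3 among Jolanta, Tadeusz, Zofia.
Jolanta predeceased; the 1/3 allotted to Jolanta's branch passes to Jolanta's issue by representation.
The 1/3 is divided into 4 equal shares of 1/12 among Danuta, Kazimierz, Grzegorz, Stanislawa.
Danuta is living and takes 1/12.
Kazimierz is living and takes 1/12.
Grzegorz is living and takes 1/12.
Stanislawa is living and takes 1/12.
Tadeusz is living and takes 1/3.
Zofia is living and takes 1/3.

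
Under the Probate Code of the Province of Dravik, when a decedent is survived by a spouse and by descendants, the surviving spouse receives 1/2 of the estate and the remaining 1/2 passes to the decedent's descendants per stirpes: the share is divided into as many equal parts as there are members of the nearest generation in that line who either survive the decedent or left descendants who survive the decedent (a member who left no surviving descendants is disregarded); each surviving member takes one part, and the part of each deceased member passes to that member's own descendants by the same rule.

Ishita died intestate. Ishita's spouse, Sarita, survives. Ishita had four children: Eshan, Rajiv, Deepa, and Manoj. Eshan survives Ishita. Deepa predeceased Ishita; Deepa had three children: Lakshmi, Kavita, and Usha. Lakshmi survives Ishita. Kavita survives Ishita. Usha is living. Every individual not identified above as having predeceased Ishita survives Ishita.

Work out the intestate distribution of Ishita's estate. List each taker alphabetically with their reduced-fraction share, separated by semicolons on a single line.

Eshan 1/8; Kavita 1/24; Lakshmi 1/24; Manoj 1/8; Rajiv 1/8; Sarita 1/2; Usha 1/24

Sarita, as surviving spouse, takes 1/2.
The remaining 1/2 passes to Ishita's descendants per stirpes.
The 1/2 is divided into 4 equal shares of 1/8 among Eshan, Rajiv, Deepa, Manoj.
Eshan is living and takes 1/8.
Rajiv is living and takes 1/8.
Deepa predeceased; the 1/8 allotted to Deepa's branch passes to Deepa's issue by representation.
The 1/8 is divided into 3 equal shares of 1/24 among Lakshmi, Kavita, Usha.
Lakshmi is living and takes 1/24.
Kavita is living and takes 1/24.
Usha is living and takes 1/24.
Manoj is living and takes 1/8.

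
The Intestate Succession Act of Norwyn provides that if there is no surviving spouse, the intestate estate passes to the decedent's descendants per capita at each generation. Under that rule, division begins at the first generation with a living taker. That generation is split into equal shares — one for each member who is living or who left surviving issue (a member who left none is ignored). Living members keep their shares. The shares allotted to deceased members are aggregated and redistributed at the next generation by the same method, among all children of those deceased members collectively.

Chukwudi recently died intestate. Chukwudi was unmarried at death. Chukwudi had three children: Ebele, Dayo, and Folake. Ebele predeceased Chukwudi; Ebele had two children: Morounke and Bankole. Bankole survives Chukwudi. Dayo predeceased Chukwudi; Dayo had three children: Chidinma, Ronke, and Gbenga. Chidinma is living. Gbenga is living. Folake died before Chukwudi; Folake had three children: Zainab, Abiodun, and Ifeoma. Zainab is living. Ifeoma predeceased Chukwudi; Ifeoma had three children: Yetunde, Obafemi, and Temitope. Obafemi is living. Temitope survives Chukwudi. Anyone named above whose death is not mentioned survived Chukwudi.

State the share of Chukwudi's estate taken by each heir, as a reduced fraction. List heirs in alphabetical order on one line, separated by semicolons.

There is no surviving spouse, so the entire estate passes to Chukwudi's descendants per capita at each generation.
No one at generation 1 (Ebele, Dayo, Folake) is living; moving to the next generation.
At generation 2 (Morounke, Bankole, Chidinma, Ronke, Gbenga, Zainab, Abiodun, Ifeoma) there are 8 shares of (1)/8 = 1/8 each.
Living: Morounke, Bankole, Chidinma, Ronke, Gbenga, Zainab, and Abiodun — each takes 1/8.
Deceased: Ifeoma. That 1/8 share is carried to generation 3.
At generation 3 (Yetunde, Obafemi, Temitope) there are 3 shares of (1/8)/3 = 1/24 each.
Living: Yetunde, Obafemi, and Temitope — each takes 1/24.

Abiodun 1/8; Bankole 1/8; Chidinma 1/8; Gbenga 1/8; Morounke 1/8; Obafemi 1/24; Ronke 1/8; Temitope 1/24; Yetunde 1/24; Zainab 1/8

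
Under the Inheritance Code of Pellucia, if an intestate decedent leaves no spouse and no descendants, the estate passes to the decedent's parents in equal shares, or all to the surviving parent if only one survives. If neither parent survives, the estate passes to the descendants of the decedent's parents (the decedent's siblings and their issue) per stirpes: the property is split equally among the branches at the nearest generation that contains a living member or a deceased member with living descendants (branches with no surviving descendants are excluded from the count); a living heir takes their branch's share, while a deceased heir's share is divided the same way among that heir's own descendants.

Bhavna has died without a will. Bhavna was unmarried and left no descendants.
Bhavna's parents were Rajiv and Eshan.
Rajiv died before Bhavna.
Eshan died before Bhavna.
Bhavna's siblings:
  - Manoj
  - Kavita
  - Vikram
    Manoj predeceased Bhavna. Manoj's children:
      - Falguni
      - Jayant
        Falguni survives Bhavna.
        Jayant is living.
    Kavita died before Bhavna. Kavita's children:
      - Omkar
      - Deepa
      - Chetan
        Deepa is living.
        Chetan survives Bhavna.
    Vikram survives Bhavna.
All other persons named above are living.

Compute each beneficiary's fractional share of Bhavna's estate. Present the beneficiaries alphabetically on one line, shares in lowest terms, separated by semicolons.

Neither parent survives and there are no descendants, so the estate passes to Bhavna's siblings and their issue per stirpes.
The estate is divided into 3 equal shares of 1/3 among Manoj, Kavita, Vikram.
Manoj predeceased; the 1/3 allotted to Manoj's branch passes to Manoj's issue by representation.
The 1/3 is divided into 2 equal shares of 1/6 among Falguni, Jayant.
Falguni is living and takes 1/6.
Jayant is living and takes 1/6.
Kavita predeceased; the 1/3 allotted to Kavita's branch passes to Kavita's issue by representation.
The 1/3 is divided into 3 equal shares of 1/9 among Omkar, Deepa, Chetan.
Omkar is living and takes 1/9.
Deepa is living and takes 1/9.
Chetan is living and takes 1/9.
Vikram is living and takes 1/3.

Chetan 1/9; Deepa 1/9; Falguni 1/6; Jayant 1/6; Omkar 1/9; Vikram 1/3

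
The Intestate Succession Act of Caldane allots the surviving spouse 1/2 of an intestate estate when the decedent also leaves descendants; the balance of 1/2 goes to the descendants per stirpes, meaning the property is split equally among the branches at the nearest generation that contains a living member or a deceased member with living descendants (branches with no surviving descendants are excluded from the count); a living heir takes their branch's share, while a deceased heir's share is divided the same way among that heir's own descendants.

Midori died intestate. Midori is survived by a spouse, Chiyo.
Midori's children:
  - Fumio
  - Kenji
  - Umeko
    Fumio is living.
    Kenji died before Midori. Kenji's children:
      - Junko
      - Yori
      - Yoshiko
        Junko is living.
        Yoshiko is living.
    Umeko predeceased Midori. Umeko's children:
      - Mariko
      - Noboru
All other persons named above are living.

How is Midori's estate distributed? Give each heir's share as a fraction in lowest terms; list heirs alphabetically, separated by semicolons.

Chiyo 1/2; Fumio 1/6; Junko 1/18; Mariko 1/12; Noboru 1/12; Yori 1/18; Yoshiko 1/18

Chiyo, as surviving spouse, takes 1/2.
The remaining 1/2 passes to Midori's descendants per stirpes.
The 1/2 is divided into 3 equal shares of 1/6 among Fumio, Kenji, Umeko.
Fumio is living and takes 1/6.
Kenji predeceased; the 1/6 allotted to Kenji's branch passes to Kenji's issue by representation.
The 1/6 is divided into 3 equal shares of 1/18 among Junko, Yori, Yoshiko.
Junko is living and takes 1/18.
Yori is living and takes 1/18.
Yoshiko is living and takes 1/18.
Umeko predeceased; the 1/6 allotted to Umeko's branch passes to Umeko's issue by representation.
The 1/6 is divided into 2 equal shares of 1/12 among Mariko, Noboru.
Mariko is living and takes 1/12.
Noboru is living and takes 1/12.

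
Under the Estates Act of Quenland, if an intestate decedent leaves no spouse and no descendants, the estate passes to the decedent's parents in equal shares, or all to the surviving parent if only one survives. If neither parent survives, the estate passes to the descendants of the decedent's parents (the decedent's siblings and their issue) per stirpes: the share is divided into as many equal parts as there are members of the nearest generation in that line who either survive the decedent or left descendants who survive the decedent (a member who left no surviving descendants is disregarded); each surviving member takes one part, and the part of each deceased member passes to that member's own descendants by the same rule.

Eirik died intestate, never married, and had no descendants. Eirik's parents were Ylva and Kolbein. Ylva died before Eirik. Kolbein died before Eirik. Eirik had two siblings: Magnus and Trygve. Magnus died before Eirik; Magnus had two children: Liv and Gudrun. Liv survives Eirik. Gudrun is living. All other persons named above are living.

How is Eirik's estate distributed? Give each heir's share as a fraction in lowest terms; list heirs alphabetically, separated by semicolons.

Neither parent survives and there are no descendants, so the estate passes to Eirik's siblings and their issue per stirpes.
The estate is divided into 2 equal shares of 1/2 among Magnus, Trygve.
Magnus predeceased; the 1/2 allotted to Magnus's branch passes to Magnus's issue by representation.
The 1/2 is divided into 2 equal shares of 1/4 among Liv, Gudrun.
Liv is living and takes 1/4.
Gudrun is living and takes 1/4.
Trygve is living and takes 1/2.

Gudrun 1/4; Liv 1/4; Trygve 1/2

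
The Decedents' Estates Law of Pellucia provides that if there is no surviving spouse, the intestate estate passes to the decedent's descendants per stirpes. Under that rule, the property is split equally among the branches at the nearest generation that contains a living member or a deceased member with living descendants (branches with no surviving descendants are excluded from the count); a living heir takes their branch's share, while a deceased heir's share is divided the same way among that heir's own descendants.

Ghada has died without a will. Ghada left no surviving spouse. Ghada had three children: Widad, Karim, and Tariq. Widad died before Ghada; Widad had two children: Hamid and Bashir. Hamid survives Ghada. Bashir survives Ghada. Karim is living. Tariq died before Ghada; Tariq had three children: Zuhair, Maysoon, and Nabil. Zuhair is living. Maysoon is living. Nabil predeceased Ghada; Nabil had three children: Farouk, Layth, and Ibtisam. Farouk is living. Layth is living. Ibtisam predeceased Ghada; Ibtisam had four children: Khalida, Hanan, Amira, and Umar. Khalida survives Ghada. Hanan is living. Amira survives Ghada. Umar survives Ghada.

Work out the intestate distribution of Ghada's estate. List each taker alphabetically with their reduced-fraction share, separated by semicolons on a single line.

Amira 1/108; Bashir 1/6; Farouk 1/27; Hamid 1/6; Hanan 1/108; Karim 1/3; Khalida 1/108; Layth 1/27; Maysoon 1/9; Umar 1/108; Zuhair 1/9

There is no surviving spouse, so the entire estate passes to Ghada's descendants per stirpes.
The estate is divided into 3 equal shares of 1/3 among Widad, Karim, Tariq.
Widad predeceased; the 1/3 allotted to Widad's branch passes to Widad's issue by representation.
The 1/3 is divided into 2 equal shares of 1/6 among Hamid, Bashir.
Hamid is living and takes 1/6.
Bashir is living and takes 1/6.
Karim is living and takes 1/3.
Tariq predeceased; the 1/3 allotted to Tariq's branch passes to Tariq's issue by representation.
The 1/3 is divided into 3 equal shares of 1/9 among Zuhair, Maysoon, Nabil.
Zuhair is living and takes 1/9.
Maysoon is living and takes 1/9.
Nabil predeceased; the 1/9 allotted to Nabil's branch passes to Nabil's issue by representation.
The 1/9 is divided into 3 equal shares of 1/27 among Farouk, Layth, Ibtisam.
Farouk is living and takes 1/27.
Layth is living and takes 1/27.
Ibtisam predeceased; the 1/27 allotted to Ibtisam's branch passes to Ibtisam's issue by representation.
The 1/27 is divided into 4 equal shares of 1/108 among Khalida, Hanan, Amira, Umar.
Khalida is living and takes 1/108.
Hanan is living and takes 1/108.
Amira is living and takes 1/108.
Umar is living and takes 1/108.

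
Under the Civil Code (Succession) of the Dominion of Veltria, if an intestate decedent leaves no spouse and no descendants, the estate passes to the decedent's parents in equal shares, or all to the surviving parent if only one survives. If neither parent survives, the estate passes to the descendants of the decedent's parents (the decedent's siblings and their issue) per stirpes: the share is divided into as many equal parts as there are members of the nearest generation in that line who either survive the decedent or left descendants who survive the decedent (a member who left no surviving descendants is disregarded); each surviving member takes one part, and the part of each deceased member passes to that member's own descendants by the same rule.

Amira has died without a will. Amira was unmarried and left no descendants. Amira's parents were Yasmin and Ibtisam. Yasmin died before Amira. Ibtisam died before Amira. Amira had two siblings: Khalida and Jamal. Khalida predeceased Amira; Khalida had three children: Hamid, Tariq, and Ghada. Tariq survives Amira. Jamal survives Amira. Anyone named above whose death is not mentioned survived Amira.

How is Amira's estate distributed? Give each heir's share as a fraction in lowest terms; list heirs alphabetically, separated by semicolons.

Ghada 1/6; Hamid 1/6; Jamal 1/2; Tariq 1/6

Neither parent survives and there are no descendants, so the estate passes to Amira's siblings and their issue per stirpes.
The estate is divided into 2 equal shares of 1/2 among Khalida, Jamal.
Khalida predeceased; the 1/2 allotted to Khalida's branch passes to Khalida's issue by representation.
The 1/2 is divided into 3 equal shares of 1/6 among Hamid, Tariq, Ghada.
Hamid is living and takes 1/6.
Tariq is living and takes 1/6.
Ghada is living and takes 1/6.
Jamal is living and takes 1/2.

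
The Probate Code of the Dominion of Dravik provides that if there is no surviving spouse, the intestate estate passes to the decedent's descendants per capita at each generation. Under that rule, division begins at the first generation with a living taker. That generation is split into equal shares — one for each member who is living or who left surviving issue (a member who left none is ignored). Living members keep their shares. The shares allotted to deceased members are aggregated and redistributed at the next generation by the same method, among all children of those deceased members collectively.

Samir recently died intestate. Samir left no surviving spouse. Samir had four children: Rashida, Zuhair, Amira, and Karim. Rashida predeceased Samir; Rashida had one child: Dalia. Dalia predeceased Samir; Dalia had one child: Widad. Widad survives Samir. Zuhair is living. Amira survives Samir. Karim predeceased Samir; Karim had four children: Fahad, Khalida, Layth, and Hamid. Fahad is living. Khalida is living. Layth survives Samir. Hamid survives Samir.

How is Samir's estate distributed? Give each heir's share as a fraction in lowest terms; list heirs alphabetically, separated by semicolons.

Amira 1/4; Fahad 1/10; Hamid 1/10; Khalida 1/10; Layth 1/10; Widad 1/10; Zuhair 1/4

There is no surviving spouse, so the entire estate passes to Samir's descendants per capita at each generation.
At generation 1 (Rashida, Zuhair, Amira, Karim) there are 4 shares of (1)/4 = 1/4 each.
Living: Zuhair and Amira — each takes 1/4.
Deceased: Rashida and Karim. Their combined 1/2 is pooled and carried to generation 2.
At generation 2 (Dalia, Fahad, Khalida, Layth, Hamid) there are 5 shares of (1/2)/5 = 1/10 each.
Living: Fahad, Khalida, Layth, and Hamid — each takes 1/10.
Deceased: Dalia. That 1/10 share is carried to generation 3.
At generation 3 (Widad) there are 1 shares of (1/10)/1 = 1/10 each.
Living: Widad — each takes 1/10.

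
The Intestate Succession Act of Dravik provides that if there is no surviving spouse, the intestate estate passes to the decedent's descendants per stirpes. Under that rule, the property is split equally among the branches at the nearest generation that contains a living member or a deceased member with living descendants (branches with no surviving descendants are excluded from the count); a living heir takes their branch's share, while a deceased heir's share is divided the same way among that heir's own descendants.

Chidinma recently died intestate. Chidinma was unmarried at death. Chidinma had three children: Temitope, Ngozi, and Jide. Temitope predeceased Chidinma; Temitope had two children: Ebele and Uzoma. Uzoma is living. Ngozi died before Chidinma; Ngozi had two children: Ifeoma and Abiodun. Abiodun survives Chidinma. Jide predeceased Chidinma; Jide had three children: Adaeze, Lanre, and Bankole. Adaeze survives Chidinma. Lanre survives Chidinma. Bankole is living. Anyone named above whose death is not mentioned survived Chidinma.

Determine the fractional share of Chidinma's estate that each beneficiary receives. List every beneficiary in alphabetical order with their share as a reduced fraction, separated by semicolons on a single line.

Abiodun 1/6; Adaeze 1/9; Bankole 1/9; Ebele 1/6; Ifeoma 1/6; Lanre 1/9; Uzoma 1/6

There is no surviving spouse, so the entire estate passes to Chidinma's descendants per stirpes.
The estate is divided into 3 equal shares of 1/3 among Temitope, Ngozi, Jide.
Temitope predeceased; the 1/3 allotted to Temitope's branch passes to Temitope's issue by representation.
The 1/3 is divided into 2 equal shares of 1/6 among Ebele, Uzoma.
Ebele is living and takes 1/6.
Uzoma is living and takes 1/6.
Ngozi predeceased; the 1/3 allotted to Ngozi's branch passes to Ngozi's issue by representation.
The 1/3 is divided into 2 equal shares of 1/6 among Ifeoma, Abiodun.
Ifeoma is living and takes 1/6.
Abiodun is living and takes 1/6.
Jide predeceased; the 1/3 allotted to Jide's branch passes to Jide's issue by representation.
The 1/3 is divided into 3 equal shares of 1/9 among Adaeze, Lanre, Bankole.
Adaeze is living and takes 1/9.
Lanre is living and takes 1/9.
Bankole is living and takes 1/9.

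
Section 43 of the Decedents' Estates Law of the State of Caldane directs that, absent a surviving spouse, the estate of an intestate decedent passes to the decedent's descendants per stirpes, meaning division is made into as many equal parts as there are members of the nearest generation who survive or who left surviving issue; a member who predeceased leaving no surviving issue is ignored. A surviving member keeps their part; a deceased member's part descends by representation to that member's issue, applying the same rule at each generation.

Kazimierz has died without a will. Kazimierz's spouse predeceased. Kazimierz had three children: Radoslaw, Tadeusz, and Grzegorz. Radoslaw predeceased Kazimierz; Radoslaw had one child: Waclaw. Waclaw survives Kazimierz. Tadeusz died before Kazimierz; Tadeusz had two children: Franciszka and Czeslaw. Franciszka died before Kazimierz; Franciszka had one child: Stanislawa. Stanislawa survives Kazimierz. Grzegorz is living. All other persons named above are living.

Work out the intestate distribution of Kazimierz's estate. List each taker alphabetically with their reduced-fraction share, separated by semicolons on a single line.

There is no surviving spouse, so the entire estate passes to Kazimierz's descendants per stirpes.
The estate is divided into 3 equal shares of 1/3 among Radoslaw, Tadeusz, Grzegorz.
Radoslaw predeceased; the 1/3 allotted to Radoslaw's branch passes to Radoslaw's issue by representation.
Waclaw is the sole taker at this level and receives the full 1/3.
Tadeusz predeceased; the 1/3 allotted to Tadeusz's branch passes to Tadeusz's issue by representation.
The 1/3 is divided into 2 equal shares of 1/6 among Franciszka, Czeslaw.
Franciszka predeceased; the 1/6 allotted to Franciszka's branch passes to Franciszka's issue by representation.
Stanislawa is the sole taker at this level and receives the full 1/6.
Czeslaw is living and takes 1/6.
Grzegorz is living and takes 1/3.

Czeslaw 1/6; Grzegorz 1/3; Stanislawa 1/6; Waclaw 1/3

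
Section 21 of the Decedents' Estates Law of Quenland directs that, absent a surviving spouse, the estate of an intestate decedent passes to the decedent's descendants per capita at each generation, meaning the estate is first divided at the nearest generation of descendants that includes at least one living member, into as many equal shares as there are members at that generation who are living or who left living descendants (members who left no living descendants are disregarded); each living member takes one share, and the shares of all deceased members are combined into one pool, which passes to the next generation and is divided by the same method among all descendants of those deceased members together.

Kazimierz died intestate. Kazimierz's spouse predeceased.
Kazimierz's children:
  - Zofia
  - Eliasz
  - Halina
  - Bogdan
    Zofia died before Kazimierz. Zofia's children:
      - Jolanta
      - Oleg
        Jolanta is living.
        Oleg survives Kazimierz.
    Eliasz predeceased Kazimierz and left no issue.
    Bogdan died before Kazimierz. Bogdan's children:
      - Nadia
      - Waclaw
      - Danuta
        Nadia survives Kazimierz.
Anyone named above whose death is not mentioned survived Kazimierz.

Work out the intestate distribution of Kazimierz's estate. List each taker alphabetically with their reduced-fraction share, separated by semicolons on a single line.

There is no surviving spouse, so the entire estate passes to Kazimierz's descendants per capita at each generation.
At generation 1 (Zofia, Halina, Bogdan) there are 3 shares of (1)/3 = 1/3 each.
Living: Halina — each takes 1/3.
Deceased: Zofia and Bogdan. Their combined 2/3 is pooled and carried to generation 2.
At generation 2 (Jolanta, Oleg, Nadia, Waclaw, Danuta) there are 5 shares of (2/3)/5 = 2/15 each.
Living: Jolanta, Oleg, Nadia, Waclaw, and Danuta — each takes 2/15.

Danuta 2/15; Halina 1/3; Jolanta 2/15; Nadia 2/15; Oleg 2/15; Waclaw 2/15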